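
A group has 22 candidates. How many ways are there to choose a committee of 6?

74613

This is C(22,6) = 74613.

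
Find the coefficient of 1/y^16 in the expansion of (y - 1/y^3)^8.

General term: C(8,j)·(y)^j·(-1/y^3)^(8-j), with y-exponent 1j − 3(8−j) = 4j − 24.
Set 4j − 24 = -16: j = 2.
C(8,2) = 28; 1^2 = 1; (-1)^6 = 1.
Coefficient = 28 · 1 · 1 = 28.

28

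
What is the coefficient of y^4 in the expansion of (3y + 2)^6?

4860

The general term is C(6,j)·(3y)^j·(2)^(6-j); the y^4 term has j = 4.
C(6,4) = 15.
Coefficient = C(6,4) · 3^4 · 2^2 = 15 · 81 · 4 = 4860.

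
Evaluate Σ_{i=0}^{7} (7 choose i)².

By Vandermonde's identity, Σ C(7,i)² = C(14,7) = 3432.

3432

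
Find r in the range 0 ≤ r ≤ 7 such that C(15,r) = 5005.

6

C(15,r) increases on 0 ≤ r ≤ 7. C(15,5) = 3003 and C(15,6) = 5005, so r = 6.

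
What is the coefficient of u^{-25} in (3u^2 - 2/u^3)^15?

-226437120

General term: C(15,j)·(3u^2)^j·(-2/u^3)^(15-j), with u-exponent 2j − 3(15−j) = 5j − 45.
Set 5j − 45 = -25: j = 4.
C(15,4) = 1365; 3^4 = 81; (-2)^11 = -2048.
Coefficient = 1365 · 81 · (-2048) = -226437120.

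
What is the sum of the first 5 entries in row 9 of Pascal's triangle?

256

1 + 9 + 36 + 84 + 126 = 256.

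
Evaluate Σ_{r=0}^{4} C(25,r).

1 + 25 + 300 + 2300 + 12650 = 15276.

15276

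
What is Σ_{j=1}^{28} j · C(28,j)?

Since j·C(28,j) = 28·C(27,j−1), the sum is 28·2^27 = 28·134217728 = 3758096384.

3758096384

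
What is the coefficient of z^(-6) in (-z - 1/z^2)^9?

General term: C(9,j)·(-z)^j·(-1/z^2)^(9-j), with z-exponent 1j − 2(9−j) = 3j − 18.
Set 3j − 18 = -6: j = 4.
C(9,4) = 126; (-1)^4 = 1; (-1)^5 = -1.
Coefficient = 126 · 1 · (-1) = -126.

-126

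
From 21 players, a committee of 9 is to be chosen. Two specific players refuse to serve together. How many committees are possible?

All 9-subsets: C(21,9) = 293930. Those containing both fixed elements: C(19,7) = 50388.
293930 − 50388 = 243542.

243542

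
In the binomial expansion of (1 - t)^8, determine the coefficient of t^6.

28

The general term is C(8,j)·(1)^j·(-t)^(8-j); the t^6 term has j = 2.
C(8,2) = 28.
Coefficient = C(8,2) = 28.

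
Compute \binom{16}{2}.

120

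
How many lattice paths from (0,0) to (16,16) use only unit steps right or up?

Each path is a sequence of 32 steps with 16 rights: C(32,16) = 601080390.

601080390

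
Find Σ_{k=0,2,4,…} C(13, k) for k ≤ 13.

4096

Even-k terms of row 13 sum to 2^12 = 4096.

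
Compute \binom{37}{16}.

12875774670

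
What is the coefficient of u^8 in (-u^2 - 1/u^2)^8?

28

General term: C(8,j)·(-u^2)^j·(-1/u^2)^(8-j), with u-exponent 2j − 2(8−j) = 4j − 16.
Set 4j − 16 = 8: j = 6.
C(8,6) = 28; (-1)^6 = 1; (-1)^2 = 1.
Coefficient = 28 · 1 · 1 = 28.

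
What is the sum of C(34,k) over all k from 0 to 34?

Setting x = 1 in (1+x)^34 gives Σ C(34,k) = 2^34 = 17179869184.

17179869184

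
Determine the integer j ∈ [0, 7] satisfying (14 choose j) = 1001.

4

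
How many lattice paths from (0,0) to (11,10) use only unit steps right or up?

Each path is a sequence of 21 steps with 11 rights: C(21,11) = 352716.

352716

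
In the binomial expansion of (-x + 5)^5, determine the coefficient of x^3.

The general term is C(5,j)·(-x)^j·(5)^(5-j); the x^3 term has j = 3.
C(5,3) = 10.
Coefficient = C(5,3) · (-1)^3 · 5^2 = 10 · (-1) · 25 = -250.

-250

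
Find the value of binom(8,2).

C(8,2) = (8·7) / 2! = 56 / 2 = 28.

28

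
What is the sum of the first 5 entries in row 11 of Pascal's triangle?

562

1 + 11 + 55 + 165 + 330 = 562.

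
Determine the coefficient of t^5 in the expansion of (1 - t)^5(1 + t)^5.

Coefficient of t^5 = Σ_{j} C(5,j)·(-1)^j·C(5,5-j)·1^(5-j) for j from 0 to 5.
= 1 + (-25) + 100 + (-100) + 25 + (-1) = 0.

0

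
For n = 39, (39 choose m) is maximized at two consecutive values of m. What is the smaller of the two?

19

For odd n = 39, C(39,m) peaks at m = (n−1)/2 and (n+1)/2; the smaller is 19.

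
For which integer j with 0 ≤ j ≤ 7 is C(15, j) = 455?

3

C(15,j) increases on 0 ≤ j ≤ 7. C(15,2) = 105 and C(15,3) = 455, so j = 3.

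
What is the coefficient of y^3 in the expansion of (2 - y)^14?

-745472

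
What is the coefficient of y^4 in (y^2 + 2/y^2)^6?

60

General term: C(6,j)·(y^2)^j·(2/y^2)^(6-j), with y-exponent 2j − 2(6−j) = 4j − 12.
Set 4j − 12 = 4: j = 4.
C(6,4) = 15; 1^4 = 1; 2^2 = 4.
Coefficient = 15 · 1 · 4 = 60.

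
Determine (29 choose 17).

51895935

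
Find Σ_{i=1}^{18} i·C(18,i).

2359296

Since i·C(18,i) = 18·C(17,i−1), the sum is 18·2^17 = 18·131072 = 2359296.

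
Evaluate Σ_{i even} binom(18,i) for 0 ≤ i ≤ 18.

131072

Half of (1+1)^18 + (1−1)^18 gives the even-index sum: 2^17 = 131072.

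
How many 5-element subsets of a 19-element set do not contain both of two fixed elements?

All 5-subsets: C(19,5) = 11628. Those containing both fixed elements: C(17,3) = 680.
11628 − 680 = 10948.

10948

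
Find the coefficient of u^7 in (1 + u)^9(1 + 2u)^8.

Coefficient of u^7 = Σ_{j} C(9,j)·1^j·C(8,7-j)·2^(7-j) for j from 0 to 7.
= 1024 + 16128 + 64512 + 94080 + 56448 + 14112 + 1344 + 36 = 247684.

247684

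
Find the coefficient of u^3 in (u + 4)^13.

299892736

The general term is C(13,j)·(u)^j·(4)^(13-j); the u^3 term has j = 3.
C(13,3) = 286.
Coefficient = C(13,3) · 4^10 = 286 · 1048576 = 299892736.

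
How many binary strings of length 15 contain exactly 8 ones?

Choose the 8 positions: C(15,8) = 6435.

6435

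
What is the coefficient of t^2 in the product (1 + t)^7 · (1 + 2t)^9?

291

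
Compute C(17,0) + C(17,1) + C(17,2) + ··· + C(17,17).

131072

The entries of row 17 sum to 2^17 = 131072.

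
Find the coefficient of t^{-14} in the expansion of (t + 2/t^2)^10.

11520

General term: C(10,j)·(t)^j·(2/t^2)^(10-j), with t-exponent 1j − 2(10−j) = 3j − 20.
Set 3j − 20 = -14: j = 2.
C(10,2) = 45; 1^2 = 1; 2^8 = 256.
Coefficient = 45 · 1 · 256 = 11520.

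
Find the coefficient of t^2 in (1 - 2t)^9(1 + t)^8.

Coefficient of t^2 = Σ_{j} C(9,j)·(-2)^j·C(8,2-j)·1^(2-j) for j from 0 to 2.
= 28 + (-144) + 144 = 28.

28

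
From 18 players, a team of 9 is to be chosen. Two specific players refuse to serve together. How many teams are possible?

37180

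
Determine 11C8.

165

C(11,8) = C(11,3) by symmetry.
C(11,3) = (11·10·9) / 3! = 990 / 6 = 165.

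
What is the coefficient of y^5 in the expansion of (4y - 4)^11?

1937768448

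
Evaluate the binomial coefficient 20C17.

1140

C(20,17) = C(20,3) by symmetry.
C(20,3) = (20·19·18) / 3! = 6840 / 6 = 1140.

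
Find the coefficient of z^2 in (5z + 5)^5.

The general term is C(5,j)·(5z)^j·(5)^(5-j); the z^2 term has j = 2.
C(5,2) = 10.
Coefficient = C(5,2) · 5^2 · 5^3 = 10 · 25 · 125 = 31250.

31250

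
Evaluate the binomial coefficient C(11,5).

462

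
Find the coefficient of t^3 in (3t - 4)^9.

The general term is C(9,j)·(3t)^j·(-4)^(9-j); the t^3 term has j = 3.
C(9,3) = 84.
Coefficient = C(9,3) · 3^3 · (-4)^6 = 84 · 27 · 4096 = 9289728.

9289728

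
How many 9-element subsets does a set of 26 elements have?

C(26,9) = (26·25·24·23·22·21·20·19·18) / 9! = 1133836704000 / 362880 = 3124550.

3124550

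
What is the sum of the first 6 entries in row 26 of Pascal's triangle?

1 + 26 + 325 + 2600 + 14950 + 65780 = 83682.

83682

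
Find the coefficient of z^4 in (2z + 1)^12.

The general term is C(12,j)·(2z)^j·(1)^(12-j); the z^4 term has j = 4.
C(12,4) = 495.
Coefficient = C(12,4) · 2^4 = 495 · 16 = 7920.

7920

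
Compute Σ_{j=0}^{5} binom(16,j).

1 + 16 + 120 + 560 + 1820 + 4368 = 6885.

6885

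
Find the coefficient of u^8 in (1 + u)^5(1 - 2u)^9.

Coefficient of u^8 = Σ_{j} C(5,j)·1^j·C(9,8-j)·(-2)^(8-j) for j from 0 to 5.
= 2304 + (-23040) + 53760 + (-40320) + 10080 + (-672) = 2112.

2112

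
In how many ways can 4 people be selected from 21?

5985

This is C(21,4) = 5985.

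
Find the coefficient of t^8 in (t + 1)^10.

45

The general term is C(10,j)·(t)^j·(1)^(10-j); the t^8 term has j = 8.
C(10,8) = 45.
Coefficient = C(10,8) = 45.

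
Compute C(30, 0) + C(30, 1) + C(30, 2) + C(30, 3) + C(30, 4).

31931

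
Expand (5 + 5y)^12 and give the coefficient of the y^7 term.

The general term is C(12,j)·(5)^j·(5y)^(12-j); the y^7 term has j = 5.
C(12,5) = 792.
Coefficient = C(12,5) · 5^5 · 5^7 = 792 · 3125 · 78125 = 193359375000.

193359375000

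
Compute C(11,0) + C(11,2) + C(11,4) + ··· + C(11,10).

Half of (1+1)^11 + (1−1)^11 gives the even-index sum: 2^10 = 1024.

1024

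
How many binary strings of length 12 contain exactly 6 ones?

Choose the 6 positions: C(12,6) = 924.

924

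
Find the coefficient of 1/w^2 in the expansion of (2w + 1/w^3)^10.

General term: C(10,j)·(2w)^j·(1/w^3)^(10-j), with w-exponent 1j − 3(10−j) = 4j − 30.
Set 4j − 30 = -2: j = 7.
C(10,7) = 120; 2^7 = 128; 1^3 = 1.
Coefficient = 120 · 128 · 1 = 15360.

15360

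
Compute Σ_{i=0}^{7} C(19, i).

1 + 19 + 171 + 969 + 3876 + 11628 + 27132 + 50388 = 94184.

94184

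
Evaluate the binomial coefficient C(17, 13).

C(17,13) = C(17,4) by symmetry.
C(17,4) = (17·16·15·14) / 4! = 57120 / 24 = 2380.

2380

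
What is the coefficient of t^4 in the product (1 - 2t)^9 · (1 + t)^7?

Coefficient of t^4 = Σ_{j} C(9,j)·(-2)^j·C(7,4-j)·1^(4-j) for j from 0 to 4.
= 35 + (-630) + 3024 + (-4704) + 2016 = -259.

-259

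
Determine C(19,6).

27132

C(19,6) = (19·18·17·16·15·14) / 6! = 19535040 / 720 = 27132.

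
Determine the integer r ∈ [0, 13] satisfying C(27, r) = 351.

2

C(27,r) increases on 0 ≤ r ≤ 13. C(27,1) = 27 and C(27,2) = 351, so r = 2.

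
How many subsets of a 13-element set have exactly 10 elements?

286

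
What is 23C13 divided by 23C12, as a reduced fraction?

C(n,k+1)/C(n,k) = (n−k)/(k+1) = (23−12)/(12+1) = 11/13.

11/13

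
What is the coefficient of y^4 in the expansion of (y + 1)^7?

The general term is C(7,j)·(y)^j·(1)^(7-j); the y^4 term has j = 4.
C(7,4) = 35.
Coefficient = C(7,4) = 35.

35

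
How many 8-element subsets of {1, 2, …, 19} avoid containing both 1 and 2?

63206

All 8-subsets: C(19,8) = 75582. Those containing both fixed elements: C(17,6) = 12376.
75582 − 12376 = 63206.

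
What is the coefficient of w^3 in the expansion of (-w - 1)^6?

20

The general term is C(6,j)·(-w)^j·(-1)^(6-j); the w^3 term has j = 3.
C(6,3) = 20.
Coefficient = C(6,3) · (-1)^3 · (-1)^3 = 20 · (-1) · (-1) = 20.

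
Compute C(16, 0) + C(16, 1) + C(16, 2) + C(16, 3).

1 + 16 + 120 + 560 = 697.

697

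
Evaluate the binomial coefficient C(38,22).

22239974430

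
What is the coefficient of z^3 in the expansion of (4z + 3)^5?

The general term is C(5,j)·(4z)^j·(3)^(5-j); the z^3 term has j = 3.
C(5,3) = 10.
Coefficient = C(5,3) · 4^3 · 3^2 = 10 · 64 · 9 = 5760.

5760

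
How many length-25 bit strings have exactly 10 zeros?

3268760

Choose the 10 positions: C(25,10) = 3268760.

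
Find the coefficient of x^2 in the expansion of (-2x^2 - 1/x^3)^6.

240

General term: C(6,j)·(-2x^2)^j·(-1/x^3)^(6-j), with x-exponent 2j − 3(6−j) = 5j − 18.
Set 5j − 18 = 2: j = 4.
C(6,4) = 15; (-2)^4 = 16; (-1)^2 = 1.
Coefficient = 15 · 16 · 1 = 240.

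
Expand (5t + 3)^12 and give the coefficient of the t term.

The general term is C(12,j)·(5t)^j·(3)^(12-j); the t^1 term has j = 1.
C(12,1) = 12.
Coefficient = C(12,1) · 5^1 · 3^11 = 12 · 5 · 177147 = 10628820.

10628820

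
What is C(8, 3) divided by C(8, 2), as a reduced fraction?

2

C(n,k+1)/C(n,k) = (n−k)/(k+1) = (8−2)/(2+1) = 6/3 = 2.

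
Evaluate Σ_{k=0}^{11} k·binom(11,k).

11264

Since k·C(11,k) = 11·C(10,k−1), the sum is 11·2^10 = 11·1024 = 11264.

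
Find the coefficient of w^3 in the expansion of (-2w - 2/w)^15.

-164003840

General term: C(15,j)·(-2w)^j·(-2/w)^(15-j), with w-exponent 1j − 1(15−j) = 2j − 15.
Set 2j − 15 = 3: j = 9.
C(15,9) = 5005; (-2)^9 = -512; (-2)^6 = 64.
Coefficient = 5005 · (-512) · 64 = -164003840.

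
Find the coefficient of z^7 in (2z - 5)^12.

The general term is C(12,j)·(2z)^j·(-5)^(12-j); the z^7 term has j = 7.
C(12,7) = 792.
Coefficient = C(12,7) · 2^7 · (-5)^5 = 792 · 128 · (-3125) = -316800000.

-316800000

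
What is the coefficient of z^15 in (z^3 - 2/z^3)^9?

144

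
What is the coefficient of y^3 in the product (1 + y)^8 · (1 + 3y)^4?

932

Coefficient of y^3 = Σ_{j} C(8,j)·1^j·C(4,3-j)·3^(3-j) for j from 0 to 3.
= 108 + 432 + 336 + 56 = 932.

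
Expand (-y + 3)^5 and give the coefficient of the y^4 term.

The general term is C(5,j)·(-y)^j·(3)^(5-j); the y^4 term has j = 4.
C(5,4) = 5.
Coefficient = C(5,4) · 3^1 = 5 · 3 = 15.

15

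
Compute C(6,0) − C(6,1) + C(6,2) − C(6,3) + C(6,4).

The partial alternating sum Σ_{k=0}^{4} (−1)^k C(6,k) = (−1)^4 C(5,4) = 5.

5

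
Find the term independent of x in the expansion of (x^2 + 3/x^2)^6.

540

General term: C(6,j)·(x^2)^j·(3/x^2)^(6-j), with x-exponent 2j − 2(6−j) = 4j − 12.
Set 4j − 12 = 0: j = 3.
C(6,3) = 20; 1^3 = 1; 3^3 = 27.
Coefficient = 20 · 1 · 27 = 540.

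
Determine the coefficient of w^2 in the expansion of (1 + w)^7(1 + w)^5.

Coefficient of w^2 = Σ_{j} C(7,j)·C(5,2-j) for j from 0 to 2.
= 10 + 35 + 21 = 66.

66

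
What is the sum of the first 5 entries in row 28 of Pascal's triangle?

24158

1 + 28 + 378 + 3276 + 20475 = 24158.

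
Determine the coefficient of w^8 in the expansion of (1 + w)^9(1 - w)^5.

-45

Coefficient of w^8 = Σ_{j} C(9,j)·1^j·C(5,8-j)·(-1)^(8-j) for j from 3 to 8.
= (-84) + 630 + (-1260) + 840 + (-180) + 9 = -45.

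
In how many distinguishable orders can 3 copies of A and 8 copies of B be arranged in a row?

165

Choose positions for the A's: C(11,3) = 165.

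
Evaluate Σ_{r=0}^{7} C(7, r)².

3432

By Vandermonde's identity, Σ C(7,r)² = C(14,7) = 3432.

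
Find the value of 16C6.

8008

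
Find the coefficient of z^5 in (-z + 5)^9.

-78750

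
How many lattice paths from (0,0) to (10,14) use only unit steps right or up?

Each path is a sequence of 24 steps with 10 rights: C(24,10) = 1961256.

1961256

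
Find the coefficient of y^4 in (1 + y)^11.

The general term is C(11,j)·(1)^j·(y)^(11-j); the y^4 term has j = 7.
C(11,7) = 330.
Coefficient = C(11,7) = 330.

330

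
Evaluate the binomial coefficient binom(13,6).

1716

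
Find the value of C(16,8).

C(16,8) = (16·15·14·13·12·11·10·9) / 8! = 518918400 / 40320 = 12870.

12870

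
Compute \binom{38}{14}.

9669554100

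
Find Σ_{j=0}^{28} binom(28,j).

268435456

The entries of row 28 sum to 2^28 = 268435456.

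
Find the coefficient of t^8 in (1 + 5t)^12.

193359375

The general term is C(12,j)·(1)^j·(5t)^(12-j); the t^8 term has j = 4.
C(12,4) = 495.
Coefficient = C(12,4) · 5^8 = 495 · 390625 = 193359375.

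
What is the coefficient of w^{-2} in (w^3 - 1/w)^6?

General term: C(6,j)·(w^3)^j·(-1/w)^(6-j), with w-exponent 3j − 1(6−j) = 4j − 6.
Set 4j − 6 = -2: j = 1.
C(6,1) = 6; 1^1 = 1; (-1)^5 = -1.
Coefficient = 6 · 1 · (-1) = -6.

-6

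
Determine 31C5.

169911

C(31,5) = (31·30·29·28·27) / 5! = 20389320 / 120 = 169911.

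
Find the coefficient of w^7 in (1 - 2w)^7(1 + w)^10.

860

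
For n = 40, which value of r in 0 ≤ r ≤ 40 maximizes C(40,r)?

C(40,r) is maximized at r = 40/2 = 20.

20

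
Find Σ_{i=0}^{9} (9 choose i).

The entries of row 9 sum to 2^9 = 512.

512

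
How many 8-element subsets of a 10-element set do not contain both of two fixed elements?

All 8-subsets: C(10,8) = 45. Those containing both fixed elements: C(8,6) = 28.
45 − 28 = 17.

17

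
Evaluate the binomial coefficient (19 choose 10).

92378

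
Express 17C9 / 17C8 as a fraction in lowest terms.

C(n,k+1)/C(n,k) = (n−k)/(k+1) = (17−8)/(8+1) = 9/9 = 1.

1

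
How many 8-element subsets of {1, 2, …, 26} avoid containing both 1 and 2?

1427679

All 8-subsets: C(26,8) = 1562275. Those containing both fixed elements: C(24,6) = 134596.
1562275 − 134596 = 1427679.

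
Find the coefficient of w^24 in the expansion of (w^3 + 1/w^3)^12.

66

General term: C(12,j)·(w^3)^j·(1/w^3)^(12-j), with w-exponent 3j − 3(12−j) = 6j − 36.
Set 6j − 36 = 24: j = 10.
C(12,10) = 66; 1^10 = 1; 1^2 = 1.
Coefficient = 66 · 1 · 1 = 66.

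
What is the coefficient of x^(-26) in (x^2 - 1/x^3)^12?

66

General term: C(12,j)·(x^2)^j·(-1/x^3)^(12-j), with x-exponent 2j − 3(12−j) = 5j − 36.
Set 5j − 36 = -26: j = 2.
C(12,2) = 66; 1^2 = 1; (-1)^10 = 1.
Coefficient = 66 · 1 · 1 = 66.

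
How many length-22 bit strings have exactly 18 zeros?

7315

Choose the 18 positions: C(22,18) = 7315.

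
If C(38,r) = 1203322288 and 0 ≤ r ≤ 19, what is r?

11

C(38,r) increases on 0 ≤ r ≤ 19. C(38,10) = 472733756 and C(38,11) = 1203322288, so r = 11.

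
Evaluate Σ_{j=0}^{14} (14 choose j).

The entries of row 14 sum to 2^14 = 16384.

16384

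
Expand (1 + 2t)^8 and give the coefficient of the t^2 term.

112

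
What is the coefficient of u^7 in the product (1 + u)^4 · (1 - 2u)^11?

7128

Coefficient of u^7 = Σ_{j} C(4,j)·1^j·C(11,7-j)·(-2)^(7-j) for j from 0 to 4.
= (-42240) + 118272 + (-88704) + 21120 + (-1320) = 7128.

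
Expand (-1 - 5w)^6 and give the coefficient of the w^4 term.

The general term is C(6,j)·(-1)^j·(-5w)^(6-j); the w^4 term has j = 2.
C(6,2) = 15.
Coefficient = C(6,2) · (-5)^4 = 15 · 625 = 9375.

9375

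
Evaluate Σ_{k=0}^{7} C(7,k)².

3432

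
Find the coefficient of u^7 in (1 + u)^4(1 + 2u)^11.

Coefficient of u^7 = Σ_{j} C(4,j)·1^j·C(11,7-j)·2^(7-j) for j from 0 to 4.
= 42240 + 118272 + 88704 + 21120 + 1320 = 271656.

271656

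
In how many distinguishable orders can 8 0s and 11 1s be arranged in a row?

75582

Choose positions for the 0s: C(19,8) = 75582.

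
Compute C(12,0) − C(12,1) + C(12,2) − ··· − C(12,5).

-462

The partial alternating sum Σ_{k=0}^{5} (−1)^k C(12,k) = (−1)^5 C(11,5) = -462.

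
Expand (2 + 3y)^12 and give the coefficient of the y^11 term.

4251528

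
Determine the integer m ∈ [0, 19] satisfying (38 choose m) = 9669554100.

C(38,m) increases on 0 ≤ m ≤ 19. C(38,13) = 5414950296 and C(38,14) = 9669554100, so m = 14.

14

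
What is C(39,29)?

C(39,29) = C(39,10) by symmetry.
C(39,10) = (39·38·37·36·35·34·33·32·31·30) / 10! = 2306992893004800 / 3628800 = 635745396.

635745396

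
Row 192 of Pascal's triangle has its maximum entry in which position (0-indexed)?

C(192,m) is maximized at m = 192/2 = 96.

96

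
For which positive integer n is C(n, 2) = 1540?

n(n−1)/2 = 1540 ⇒ n(n−1) = 3080. Since 56·55 = 3080, n = 56.

56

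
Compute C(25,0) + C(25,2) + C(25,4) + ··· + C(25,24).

16777216

Half of (1+1)^25 + (1−1)^25 gives the even-index sum: 2^24 = 16777216.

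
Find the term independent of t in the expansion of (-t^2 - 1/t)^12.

General term: C(12,j)·(-t^2)^j·(-1/t)^(12-j), with t-exponent 2j − 1(12−j) = 3j − 12.
Set 3j − 12 = 0: j = 4.
C(12,4) = 495; (-1)^4 = 1; (-1)^8 = 1.
Coefficient = 495 · 1 · 1 = 495.

495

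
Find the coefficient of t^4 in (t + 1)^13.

The general term is C(13,j)·(t)^j·(1)^(13-j); the t^4 term has j = 4.
C(13,4) = 715.
Coefficient = C(13,4) = 715.

715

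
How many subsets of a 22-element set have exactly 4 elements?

7315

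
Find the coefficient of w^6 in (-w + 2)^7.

14

The general term is C(7,j)·(-w)^j·(2)^(7-j); the w^6 term has j = 6.
C(7,6) = 7.
Coefficient = C(7,6) · 2^1 = 7 · 2 = 14.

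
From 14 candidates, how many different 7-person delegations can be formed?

This is C(14,7) = 3432.

3432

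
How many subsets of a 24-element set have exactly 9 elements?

Choose the 9 positions: C(24,9) = 1307504.

1307504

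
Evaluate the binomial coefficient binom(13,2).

C(13,2) = (13·12) / 2! = 156 / 2 = 78.

78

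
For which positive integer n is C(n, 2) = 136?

17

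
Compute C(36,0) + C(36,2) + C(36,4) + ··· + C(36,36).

Half of (1+1)^36 + (1−1)^36 gives the even-index sum: 2^35 = 34359738368.

34359738368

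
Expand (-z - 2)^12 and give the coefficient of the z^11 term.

The general term is C(12,j)·(-z)^j·(-2)^(12-j); the z^11 term has j = 11.
C(12,11) = 12.
Coefficient = C(12,11) · (-1)^11 · (-2)^1 = 12 · (-1) · (-2) = 24.

24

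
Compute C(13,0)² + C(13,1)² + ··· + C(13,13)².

Σ C(13,k)² is the coefficient of x^13 in (1+x)^13(1+x)^13 = (1+x)^26, i.e. C(26,13) = 10400600.

10400600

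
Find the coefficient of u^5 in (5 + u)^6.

30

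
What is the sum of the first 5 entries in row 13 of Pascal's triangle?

1 + 13 + 78 + 286 + 715 = 1093.

1093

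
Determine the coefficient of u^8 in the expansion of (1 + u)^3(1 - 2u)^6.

0

Coefficient of u^8 = Σ_{j} C(3,j)·1^j·C(6,8-j)·(-2)^(8-j) for j from 2 to 3.
= 192 + (-192) = 0.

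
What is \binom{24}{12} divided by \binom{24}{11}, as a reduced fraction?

13/12

C(n,k+1)/C(n,k) = (n−k)/(k+1) = (24−11)/(11+1) = 13/12.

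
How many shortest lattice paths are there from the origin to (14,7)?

116280

Each path is a sequence of 21 steps with 14 rights: C(21,14) = 116280.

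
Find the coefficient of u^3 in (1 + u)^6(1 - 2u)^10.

Coefficient of u^3 = Σ_{j} C(6,j)·1^j·C(10,3-j)·(-2)^(3-j) for j from 0 to 3.
= (-960) + 1080 + (-300) + 20 = -160.

-160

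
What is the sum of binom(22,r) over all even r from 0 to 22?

2097152

Even-r terms of row 22 sum to 2^21 = 2097152.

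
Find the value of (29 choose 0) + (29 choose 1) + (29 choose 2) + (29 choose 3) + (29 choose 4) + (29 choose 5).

1 + 29 + 406 + 3654 + 23751 + 118755 = 146596.

146596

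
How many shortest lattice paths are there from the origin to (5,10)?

Each path is a sequence of 15 steps with 5 rights: C(15,5) = 3003.

3003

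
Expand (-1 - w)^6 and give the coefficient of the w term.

The general term is C(6,j)·(-1)^j·(-w)^(6-j); the w^1 term has j = 5.
C(6,5) = 6.
Coefficient = C(6,5) · (-1)^5 · (-1)^1 = 6 · (-1) · (-1) = 6.

6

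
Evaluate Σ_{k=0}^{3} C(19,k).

1160

1 + 19 + 171 + 969 = 1160.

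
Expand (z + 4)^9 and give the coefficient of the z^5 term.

The general term is C(9,j)·(z)^j·(4)^(9-j); the z^5 term has j = 5.
C(9,5) = 126.
Coefficient = C(9,5) · 4^4 = 126 · 256 = 32256.

32256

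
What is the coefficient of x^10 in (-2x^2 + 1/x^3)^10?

11520

General term: C(10,j)·(-2x^2)^j·(1/x^3)^(10-j), with x-exponent 2j − 3(10−j) = 5j − 30.
Set 5j − 30 = 10: j = 8.
C(10,8) = 45; (-2)^8 = 256; 1^2 = 1.
Coefficient = 45 · 256 · 1 = 11520.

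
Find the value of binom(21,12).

C(21,12) = C(21,9) by symmetry.
C(21,9) = (21·20·19·18·17·16·15·14·13) / 9! = 106661318400 / 362880 = 293930.

293930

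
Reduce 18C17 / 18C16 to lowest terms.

2/17

C(n,k+1)/C(n,k) = (n−k)/(k+1) = (18−16)/(16+1) = 2/17.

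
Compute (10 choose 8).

45

C(10,8) = C(10,2) by symmetry.
C(10,2) = (10·9) / 2! = 90 / 2 = 45.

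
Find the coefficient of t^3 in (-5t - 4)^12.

The general term is C(12,j)·(-5t)^j·(-4)^(12-j); the t^3 term has j = 3.
C(12,3) = 220.
Coefficient = C(12,3) · (-5)^3 · (-4)^9 = 220 · (-125) · (-262144) = 7208960000.

7208960000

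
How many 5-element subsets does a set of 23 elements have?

33649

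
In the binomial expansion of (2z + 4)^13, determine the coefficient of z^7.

The general term is C(13,j)·(2z)^j·(4)^(13-j); the z^7 term has j = 7.
C(13,7) = 1716.
Coefficient = C(13,7) · 2^7 · 4^6 = 1716 · 128 · 4096 = 899678208.

899678208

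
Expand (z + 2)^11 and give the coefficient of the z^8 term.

1320

The general term is C(11,j)·(z)^j·(2)^(11-j); the z^8 term has j = 8.
C(11,8) = 165.
Coefficient = C(11,8) · 2^3 = 165 · 8 = 1320.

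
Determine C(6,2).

C(6,2) = (6·5) / 2! = 30 / 2 = 15.

15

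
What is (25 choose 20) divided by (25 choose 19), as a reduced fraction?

C(n,k+1)/C(n,k) = (n−k)/(k+1) = (25−19)/(19+1) = 6/20 = 3/10.

3/10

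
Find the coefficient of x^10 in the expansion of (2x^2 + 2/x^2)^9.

18432

General term: C(9,j)·(2x^2)^j·(2/x^2)^(9-j), with x-exponent 2j − 2(9−j) = 4j − 18.
Set 4j − 18 = 10: j = 7.
C(9,7) = 36; 2^7 = 128; 2^2 = 4.
Coefficient = 36 · 128 · 4 = 18432.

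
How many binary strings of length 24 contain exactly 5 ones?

Choose the 5 positions: C(24,5) = 42504.

42504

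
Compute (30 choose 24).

C(30,24) = C(30,6) by symmetry.
C(30,6) = (30·29·28·27·26·25) / 6! = 427518000 / 720 = 593775.

593775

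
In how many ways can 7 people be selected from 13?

1716

This is C(13,7) = 1716.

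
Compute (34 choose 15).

1855967520

C(34,15) = (34·33·32·31·30·29·28·27·26·25·24·23·22·21·20) / 15! = 2427001153744527360000 / 1307674368000 = 1855967520.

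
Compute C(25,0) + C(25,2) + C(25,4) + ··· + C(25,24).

Even-i terms of row 25 sum to 2^24 = 16777216.

16777216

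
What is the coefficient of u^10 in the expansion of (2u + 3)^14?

83026944

The general term is C(14,j)·(2u)^j·(3)^(14-j); the u^10 term has j = 10.
C(14,10) = 1001.
Coefficient = C(14,10) · 2^10 · 3^4 = 1001 · 1024 · 81 = 83026944.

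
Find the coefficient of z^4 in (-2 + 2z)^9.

The general term is C(9,j)·(-2)^j·(2z)^(9-j); the z^4 term has j = 5.
C(9,5) = 126.
Coefficient = C(9,5) · (-2)^5 · 2^4 = 126 · (-32) · 16 = -64512.

-64512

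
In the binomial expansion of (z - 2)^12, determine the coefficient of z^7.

The general term is C(12,j)·(z)^j·(-2)^(12-j); the z^7 term has j = 7.
C(12,7) = 792.
Coefficient = C(12,7) · (-2)^5 = 792 · (-32) = -25344.

-25344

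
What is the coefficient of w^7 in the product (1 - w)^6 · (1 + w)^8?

-40

Coefficient of w^7 = Σ_{j} C(6,j)·(-1)^j·C(8,7-j)·1^(7-j) for j from 0 to 6.
= 8 + (-168) + 840 + (-1400) + 840 + (-168) + 8 = -40.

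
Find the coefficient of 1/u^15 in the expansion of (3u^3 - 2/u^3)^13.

-29652480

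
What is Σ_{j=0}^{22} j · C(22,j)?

46137344

Differentiating (1+x)^22 and setting x=1: Σ j·C(22,j) = 22·2^21 = 46137344.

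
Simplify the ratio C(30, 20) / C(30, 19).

11/20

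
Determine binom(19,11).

75582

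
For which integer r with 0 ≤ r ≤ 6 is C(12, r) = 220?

C(12,r) increases on 0 ≤ r ≤ 6. C(12,2) = 66 and C(12,3) = 220, so r = 3.

3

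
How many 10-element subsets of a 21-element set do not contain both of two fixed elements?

All 10-subsets: C(21,10) = 352716. Those containing both fixed elements: C(19,8) = 75582.
352716 − 75582 = 277134.

277134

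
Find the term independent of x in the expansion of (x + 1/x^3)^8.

General term: C(8,j)·(x)^j·(1/x^3)^(8-j), with x-exponent 1j − 3(8−j) = 4j − 24.
Set 4j − 24 = 0: j = 6.
C(8,6) = 28; 1^6 = 1; 1^2 = 1.
Coefficient = 28 · 1 · 1 = 28.

28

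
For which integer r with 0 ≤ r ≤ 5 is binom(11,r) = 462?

C(11,r) increases on 0 ≤ r ≤ 5. C(11,4) = 330 and C(11,5) = 462, so r = 5.

5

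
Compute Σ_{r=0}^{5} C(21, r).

27896

1 + 21 + 210 + 1330 + 5985 + 20349 = 27896.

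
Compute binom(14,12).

C(14,12) = C(14,2) by symmetry.
C(14,2) = (14·13) / 2! = 182 / 2 = 91.

91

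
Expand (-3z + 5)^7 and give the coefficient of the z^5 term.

-127575

The general term is C(7,j)·(-3z)^j·(5)^(7-j); the z^5 term has j = 5.
C(7,5) = 21.
Coefficient = C(7,5) · (-3)^5 · 5^2 = 21 · (-243) · 25 = -127575.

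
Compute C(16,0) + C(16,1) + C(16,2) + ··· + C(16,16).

The entries of row 16 sum to 2^16 = 65536.

65536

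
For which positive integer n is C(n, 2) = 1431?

54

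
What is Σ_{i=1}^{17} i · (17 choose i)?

1114112

Since i·C(17,i) = 17·C(16,i−1), the sum is 17·2^16 = 17·65536 = 1114112.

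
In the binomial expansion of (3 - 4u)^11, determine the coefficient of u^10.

34603008

The general term is C(11,j)·(3)^j·(-4u)^(11-j); the u^10 term has j = 1.
C(11,1) = 11.
Coefficient = C(11,1) · 3^1 · (-4)^10 = 11 · 3 · 1048576 = 34603008.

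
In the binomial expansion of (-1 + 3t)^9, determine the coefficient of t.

27

The general term is C(9,j)·(-1)^j·(3t)^(9-j); the t^1 term has j = 8.
C(9,8) = 9.
Coefficient = C(9,8) · 3^1 = 9 · 3 = 27.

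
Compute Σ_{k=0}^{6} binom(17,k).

21778

1 + 17 + 136 + 680 + 2380 + 6188 + 12376 = 21778.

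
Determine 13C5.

1287

C(13,5) = (13·12·11·10·9) / 5! = 154440 / 120 = 1287.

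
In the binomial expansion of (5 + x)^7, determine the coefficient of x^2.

The general term is C(7,j)·(5)^j·(x)^(7-j); the x^2 term has j = 5.
C(7,5) = 21.
Coefficient = C(7,5) · 5^5 = 21 · 3125 = 65625.

65625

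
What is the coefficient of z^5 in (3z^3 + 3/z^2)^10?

14880348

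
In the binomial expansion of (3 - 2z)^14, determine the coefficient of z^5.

The general term is C(14,j)·(3)^j·(-2z)^(14-j); the z^5 term has j = 9.
C(14,9) = 2002.
Coefficient = C(14,9) · 3^9 · (-2)^5 = 2002 · 19683 · (-32) = -1260971712.

-1260971712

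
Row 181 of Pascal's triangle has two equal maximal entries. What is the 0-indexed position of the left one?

90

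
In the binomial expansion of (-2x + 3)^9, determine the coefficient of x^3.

-489888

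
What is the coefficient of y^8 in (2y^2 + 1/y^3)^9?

4608

General term: C(9,j)·(2y^2)^j·(1/y^3)^(9-j), with y-exponent 2j − 3(9−j) = 5j − 27.
Set 5j − 27 = 8: j = 7.
C(9,7) = 36; 2^7 = 128; 1^2 = 1.
Coefficient = 36 · 128 · 1 = 4608.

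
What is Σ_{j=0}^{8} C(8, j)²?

Σ C(8,j)² is the coefficient of x^8 in (1+x)^8(1+x)^8 = (1+x)^16, i.e. C(16,8) = 12870.

12870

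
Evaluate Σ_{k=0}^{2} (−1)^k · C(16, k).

105

The partial alternating sum Σ_{k=0}^{2} (−1)^k C(16,k) = (−1)^2 C(15,2) = 105.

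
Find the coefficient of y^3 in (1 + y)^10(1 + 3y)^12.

13620

Coefficient of y^3 = Σ_{j} C(10,j)·1^j·C(12,3-j)·3^(3-j) for j from 0 to 3.
= 5940 + 5940 + 1620 + 120 = 13620.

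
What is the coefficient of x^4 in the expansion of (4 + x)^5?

The general term is C(5,j)·(4)^j·(x)^(5-j); the x^4 term has j = 1.
C(5,1) = 5.
Coefficient = C(5,1) · 4^1 = 5 · 4 = 20.

20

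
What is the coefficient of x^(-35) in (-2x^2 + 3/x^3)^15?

General term: C(15,j)·(-2x^2)^j·(3/x^3)^(15-j), with x-exponent 2j − 3(15−j) = 5j − 45.
Set 5j − 45 = -35: j = 2.
C(15,2) = 105; (-2)^2 = 4; 3^13 = 1594323.
Coefficient = 105 · 4 · 1594323 = 669615660.

669615660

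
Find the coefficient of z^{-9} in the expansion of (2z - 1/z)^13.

General term: C(13,j)·(2z)^j·(-1/z)^(13-j), with z-exponent 1j − 1(13−j) = 2j − 13.
Set 2j − 13 = -9: j = 2.
C(13,2) = 78; 2^2 = 4; (-1)^11 = -1.
Coefficient = 78 · 4 · (-1) = -312.

-312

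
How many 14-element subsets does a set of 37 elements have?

6107086800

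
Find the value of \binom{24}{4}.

C(24,4) = (24·23·22·21) / 4! = 255024 / 24 = 10626.

10626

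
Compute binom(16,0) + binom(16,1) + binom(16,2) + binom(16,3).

1 + 16 + 120 + 560 = 697.

697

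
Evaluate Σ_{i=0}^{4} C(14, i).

1471

1 + 14 + 91 + 364 + 1001 = 1471.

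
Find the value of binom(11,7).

C(11,7) = C(11,4) by symmetry.
C(11,4) = (11·10·9·8) / 4! = 7920 / 24 = 330.

330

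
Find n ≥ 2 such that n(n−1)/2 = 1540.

56

n(n−1)/2 = 1540 ⇒ n(n−1) = 3080. Since 56·55 = 3080, n = 56.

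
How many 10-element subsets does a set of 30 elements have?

30045015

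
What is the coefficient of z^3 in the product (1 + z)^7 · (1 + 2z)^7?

1197

Coefficient of z^3 = Σ_{j} C(7,j)·1^j·C(7,3-j)·2^(3-j) for j from 0 to 3.
= 280 + 588 + 294 + 35 = 1197.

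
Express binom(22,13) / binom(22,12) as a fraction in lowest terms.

10/13

C(n,k+1)/C(n,k) = (n−k)/(k+1) = (22−12)/(12+1) = 10/13.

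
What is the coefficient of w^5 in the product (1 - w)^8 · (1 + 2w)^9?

Coefficient of w^5 = Σ_{j} C(8,j)·(-1)^j·C(9,5-j)·2^(5-j) for j from 0 to 5.
= 4032 + (-16128) + 18816 + (-8064) + 1260 + (-56) = -140.

-140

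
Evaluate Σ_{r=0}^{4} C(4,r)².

70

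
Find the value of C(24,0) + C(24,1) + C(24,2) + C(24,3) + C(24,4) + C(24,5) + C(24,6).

1 + 24 + 276 + 2024 + 10626 + 42504 + 134596 = 190051.

190051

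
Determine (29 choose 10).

20030010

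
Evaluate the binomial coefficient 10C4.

C(10,4) = (10·9·8·7) / 4! = 5040 / 24 = 210.

210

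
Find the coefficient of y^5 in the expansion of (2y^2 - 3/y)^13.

-240185088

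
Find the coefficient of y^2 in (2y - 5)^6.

The general term is C(6,j)·(2y)^j·(-5)^(6-j); the y^2 term has j = 2.
C(6,2) = 15.
Coefficient = C(6,2) · 2^2 · (-5)^4 = 15 · 4 · 625 = 37500.

37500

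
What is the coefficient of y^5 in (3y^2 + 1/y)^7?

2835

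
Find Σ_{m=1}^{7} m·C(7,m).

448

Differentiating (1+x)^7 and setting x=1: Σ m·C(7,m) = 7·2^6 = 448.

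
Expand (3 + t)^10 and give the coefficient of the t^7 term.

3240

The general term is C(10,j)·(3)^j·(t)^(10-j); the t^7 term has j = 3.
C(10,3) = 120.
Coefficient = C(10,3) · 3^3 = 120 · 27 = 3240.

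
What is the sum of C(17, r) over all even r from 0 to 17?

65536

Half of (1+1)^17 + (1−1)^17 gives the even-index sum: 2^16 = 65536.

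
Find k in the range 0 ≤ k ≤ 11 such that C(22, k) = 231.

C(22,k) increases on 0 ≤ k ≤ 11. C(22,1) = 22 and C(22,2) = 231, so k = 2.

2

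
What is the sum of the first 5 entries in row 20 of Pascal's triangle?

1 + 20 + 190 + 1140 + 4845 = 6196.

6196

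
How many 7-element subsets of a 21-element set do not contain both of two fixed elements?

All 7-subsets: C(21,7) = 116280. Those containing both fixed elements: C(19,5) = 11628.
116280 − 11628 = 104652.

104652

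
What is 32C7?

3365856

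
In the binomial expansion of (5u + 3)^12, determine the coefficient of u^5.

The general term is C(12,j)·(5u)^j·(3)^(12-j); the u^5 term has j = 5.
C(12,5) = 792.
Coefficient = C(12,5) · 5^5 · 3^7 = 792 · 3125 · 2187 = 5412825000.

5412825000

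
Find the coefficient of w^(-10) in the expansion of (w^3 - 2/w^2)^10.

11520

General term: C(10,j)·(w^3)^j·(-2/w^2)^(10-j), with w-exponent 3j − 2(10−j) = 5j − 20.
Set 5j − 20 = -10: j = 2.
C(10,2) = 45; 1^2 = 1; (-2)^8 = 256.
Coefficient = 45 · 1 · 256 = 11520.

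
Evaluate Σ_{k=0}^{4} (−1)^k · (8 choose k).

The partial alternating sum Σ_{k=0}^{4} (−1)^k C(8,k) = (−1)^4 C(7,4) = 35.

35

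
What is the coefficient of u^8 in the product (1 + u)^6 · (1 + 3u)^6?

61695

Coefficient of u^8 = Σ_{j} C(6,j)·1^j·C(6,8-j)·3^(8-j) for j from 2 to 6.
= 10935 + 29160 + 18225 + 3240 + 135 = 61695.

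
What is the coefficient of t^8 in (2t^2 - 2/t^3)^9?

18432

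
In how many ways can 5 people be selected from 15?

This is C(15,5) = 3003.

3003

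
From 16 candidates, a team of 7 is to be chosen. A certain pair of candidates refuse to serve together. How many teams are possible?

9438

All 7-subsets: C(16,7) = 11440. Those containing both fixed elements: C(14,5) = 2002.
11440 − 2002 = 9438.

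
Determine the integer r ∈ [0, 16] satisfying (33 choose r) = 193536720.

11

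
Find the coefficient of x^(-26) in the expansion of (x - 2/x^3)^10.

-5120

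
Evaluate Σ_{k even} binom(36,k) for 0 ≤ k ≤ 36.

Half of (1+1)^36 + (1−1)^36 gives the even-index sum: 2^35 = 34359738368.

34359738368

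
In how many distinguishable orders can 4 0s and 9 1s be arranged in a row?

715

Choose positions for the 0s: C(13,4) = 715.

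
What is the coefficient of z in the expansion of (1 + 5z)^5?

25

The general term is C(5,j)·(1)^j·(5z)^(5-j); the z^1 term has j = 4.
C(5,4) = 5.
Coefficient = C(5,4) · 5^1 = 5 · 5 = 25.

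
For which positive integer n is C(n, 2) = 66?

n(n−1)/2 = 66 ⇒ n(n−1) = 132. Since 12·11 = 132, n = 12.

12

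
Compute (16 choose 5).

C(16,5) = (16·15·14·13·12) / 5! = 524160 / 120 = 4368.

4368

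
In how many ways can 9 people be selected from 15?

This is C(15,9) = 5005.

5005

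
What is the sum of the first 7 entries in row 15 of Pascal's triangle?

1 + 15 + 105 + 455 + 1365 + 3003 + 5005 = 9949.

9949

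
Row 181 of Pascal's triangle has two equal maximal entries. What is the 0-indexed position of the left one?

90

For odd n = 181, C(181,m) peaks at m = (n−1)/2 and (n+1)/2; the smaller is 90.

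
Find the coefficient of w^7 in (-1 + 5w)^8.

-625000

The general term is C(8,j)·(-1)^j·(5w)^(8-j); the w^7 term has j = 1.
C(8,1) = 8.
Coefficient = C(8,1) · (-1)^1 · 5^7 = 8 · (-1) · 78125 = -625000.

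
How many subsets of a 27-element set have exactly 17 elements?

8436285

Choose the 17 positions: C(27,17) = 8436285.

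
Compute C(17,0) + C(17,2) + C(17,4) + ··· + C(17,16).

65536

Even-j terms of row 17 sum to 2^16 = 65536.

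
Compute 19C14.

C(19,14) = C(19,5) by symmetry.
C(19,5) = (19·18·17·16·15) / 5! = 1395360 / 120 = 11628.

11628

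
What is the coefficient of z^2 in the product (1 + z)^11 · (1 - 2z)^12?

55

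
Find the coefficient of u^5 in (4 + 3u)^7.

The general term is C(7,j)·(4)^j·(3u)^(7-j); the u^5 term has j = 2.
C(7,2) = 21.
Coefficient = C(7,2) · 4^2 · 3^5 = 21 · 16 · 243 = 81648.

81648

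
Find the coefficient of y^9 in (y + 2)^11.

220

The general term is C(11,j)·(y)^j·(2)^(11-j); the y^9 term has j = 9.
C(11,9) = 55.
Coefficient = C(11,9) · 2^2 = 55 · 4 = 220.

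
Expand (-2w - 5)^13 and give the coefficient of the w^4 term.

-22343750000

The general term is C(13,j)·(-2w)^j·(-5)^(13-j); the w^4 term has j = 4.
C(13,4) = 715.
Coefficient = C(13,4) · (-2)^4 · (-5)^9 = 715 · 16 · (-1953125) = -22343750000.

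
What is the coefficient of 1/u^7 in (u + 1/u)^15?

General term: C(15,j)·(u)^j·(1/u)^(15-j), with u-exponent 1j − 1(15−j) = 2j − 15.
Set 2j − 15 = -7: j = 4.
C(15,4) = 1365; 1^4 = 1; 1^11 = 1.
Coefficient = 1365 · 1 · 1 = 1365.

1365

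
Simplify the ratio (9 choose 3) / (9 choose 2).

7/3

C(n,k+1)/C(n,k) = (n−k)/(k+1) = (9−2)/(2+1) = 7/3.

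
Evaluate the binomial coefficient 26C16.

5311735

C(26,16) = C(26,10) by symmetry.
C(26,10) = (26·25·24·23·22·21·20·19·18·17) / 10! = 19275223968000 / 3628800 = 5311735.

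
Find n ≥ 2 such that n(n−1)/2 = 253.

23

n(n−1)/2 = 253 ⇒ n(n−1) = 506. Since 23·22 = 506, n = 23.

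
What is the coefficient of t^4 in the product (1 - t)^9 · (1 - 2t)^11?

Coefficient of t^4 = Σ_{j} C(9,j)·(-1)^j·C(11,4-j)·(-2)^(4-j) for j from 0 to 4.
= 5280 + 11880 + 7920 + 1848 + 126 = 27054.

27054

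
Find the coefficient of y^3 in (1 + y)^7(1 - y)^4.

Coefficient of y^3 = Σ_{j} C(7,j)·1^j·C(4,3-j)·(-1)^(3-j) for j from 0 to 3.
= (-4) + 42 + (-84) + 35 = -11.

-11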